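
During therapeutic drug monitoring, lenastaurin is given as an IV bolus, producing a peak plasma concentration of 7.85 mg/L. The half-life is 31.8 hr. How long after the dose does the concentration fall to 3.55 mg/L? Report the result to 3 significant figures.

36.4 hours

k = ln 2 / 31.8 = 0.02180 hr⁻¹
C(t) = C₀ e^(−kt)  ⇒  t = ln(C₀/C) / k
t = ln(7.85/3.55) / 0.02180 = 0.7936 / 0.02180 ≈ 36.4 hours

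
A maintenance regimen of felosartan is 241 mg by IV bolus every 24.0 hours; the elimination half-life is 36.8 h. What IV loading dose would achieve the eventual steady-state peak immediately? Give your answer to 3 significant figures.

k = ln 2 / 36.8 = 0.01884 h⁻¹
Accumulation ratio R = 1 / (1 − e^(−kτ)) = 1 / (1 − e^(−0.01884×24.0)) = 1 / (1 − 0.6363) = 2.750
Loading dose = maintenance dose × R = 241 × 2.750 ≈ 663 mg

663 mg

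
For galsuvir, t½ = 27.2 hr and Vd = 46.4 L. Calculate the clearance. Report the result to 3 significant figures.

k = ln 2 / t½ = ln 2 / 27.2 = 0.02548 hr⁻¹
CL = k · V = 0.02548 × 46.4 ≈ 1.18 L/hr

1.18 L/hr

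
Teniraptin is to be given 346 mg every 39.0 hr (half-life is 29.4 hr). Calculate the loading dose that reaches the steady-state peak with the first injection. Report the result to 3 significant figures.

575 mg

k = ln 2 / 29.4 = 0.02358 hr⁻¹
Accumulation ratio R = 1 / (1 − e^(−kτ)) = 1 / (1 − e^(−0.02358×39.0)) = 1 / (1 − 0.3987) = 1.663
Loading dose = maintenance dose × R = 346 × 1.663 ≈ 575 mg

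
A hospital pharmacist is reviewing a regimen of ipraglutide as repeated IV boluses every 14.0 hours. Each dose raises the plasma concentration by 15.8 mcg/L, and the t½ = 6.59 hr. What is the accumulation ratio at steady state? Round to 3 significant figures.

k = ln 2 / 6.59 = 0.1052 hr⁻¹
Fraction remaining after one interval: e^(−kτ) = e^(−0.1052 × 14.0) = 0.2293
R = 1 / (1 − 0.2293) = 1 / 0.7707 ≈ 1.30

1.30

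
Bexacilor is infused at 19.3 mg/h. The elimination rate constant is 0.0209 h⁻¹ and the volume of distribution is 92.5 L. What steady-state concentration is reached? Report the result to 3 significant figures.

CL = k · V = 0.0209 × 92.5 = 1.933 L/h
Css = rate / CL = 19.3 / 1.933 ≈ 9.98 mg/L

9.98 mg/L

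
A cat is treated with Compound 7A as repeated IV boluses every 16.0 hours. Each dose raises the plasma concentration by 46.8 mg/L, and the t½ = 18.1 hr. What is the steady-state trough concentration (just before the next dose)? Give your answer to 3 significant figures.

k = ln 2 / 18.1 = 0.03830 hr⁻¹
Fraction remaining after one interval: e^(−kτ) = e^(−0.03830 × 16.0) = 0.5419
R = 1 / (1 − 0.5419) = 2.183
Css,max = 46.8 × 2.183 = 102.2 mg/L
Css,min = Css,max × e^(−kτ) = 102.2 × 0.5419 ≈ 55.4 mg/L

55.4 mg/L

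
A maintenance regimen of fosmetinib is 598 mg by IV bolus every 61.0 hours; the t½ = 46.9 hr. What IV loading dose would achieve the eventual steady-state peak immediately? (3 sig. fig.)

k = ln 2 / 46.9 = 0.01478 hr⁻¹
Accumulation ratio R = 1 / (1 − e^(−kτ)) = 1 / (1 − e^(−0.01478×61.0)) = 1 / (1 − 0.4059) = 1.683
Loading dose = maintenance dose × R = 598 × 1.683 ≈ 1010 mg

1010 mg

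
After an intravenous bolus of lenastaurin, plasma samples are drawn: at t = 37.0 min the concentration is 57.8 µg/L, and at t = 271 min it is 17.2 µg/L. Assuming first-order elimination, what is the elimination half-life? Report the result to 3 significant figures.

134 minutes

k = ln(C₁/C₂) / (t₂ − t₁) = ln(57.8/17.2) / (271 − 37.0)
  = 1.212 / 234.0 = 0.005180 min⁻¹
t½ = ln 2 / k = ln 2 / 0.005180 ≈ 134 minutes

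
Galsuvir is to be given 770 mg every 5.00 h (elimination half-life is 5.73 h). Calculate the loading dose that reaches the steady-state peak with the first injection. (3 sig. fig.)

k = ln 2 / 5.73 = 0.1210 h⁻¹
Accumulation ratio R = 1 / (1 − e^(−kτ)) = 1 / (1 − e^(−0.1210×5.00)) = 1 / (1 − 0.5462) = 2.203
Loading dose = maintenance dose × R = 770 × 2.203 ≈ 1700 mg

1700 mg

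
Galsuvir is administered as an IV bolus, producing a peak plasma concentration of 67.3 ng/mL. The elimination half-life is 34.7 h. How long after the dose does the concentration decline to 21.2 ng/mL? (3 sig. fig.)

k = ln 2 / 34.7 = 0.01998 h⁻¹
C(t) = C₀ e^(−kt)  ⇒  t = ln(C₀/C) / k
t = ln(67.3/21.2) / 0.01998 = 1.155 / 0.01998 ≈ 57.8 hours

57.8 hours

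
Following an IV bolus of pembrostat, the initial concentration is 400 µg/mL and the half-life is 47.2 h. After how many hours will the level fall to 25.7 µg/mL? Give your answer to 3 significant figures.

187 hours

k = ln 2 / 47.2 = 0.01469 h⁻¹
C(t) = C₀ e^(−kt)  ⇒  t = ln(C₀/C) / k
t = ln(400/25.7) / 0.01469 = 2.745 / 0.01469 ≈ 187 hours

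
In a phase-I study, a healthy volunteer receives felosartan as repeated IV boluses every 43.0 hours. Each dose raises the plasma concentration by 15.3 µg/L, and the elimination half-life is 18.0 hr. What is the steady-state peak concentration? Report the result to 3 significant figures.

k = ln 2 / 18.0 = 0.03851 hr⁻¹
Fraction remaining after one interval: e^(−kτ) = e^(−0.03851 × 43.0) = 0.1909
R = 1 / (1 − 0.1909) = 1.236
Css,max = 15.3 × 1.236 ≈ 18.9 µg/L

18.9 µg/L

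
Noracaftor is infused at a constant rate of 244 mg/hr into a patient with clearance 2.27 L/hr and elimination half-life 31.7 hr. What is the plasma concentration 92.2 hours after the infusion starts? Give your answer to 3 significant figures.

93.2 µg/mL

Css = rate / CL = 244 / 2.27 = 107.5 µg/mL
k = ln 2 / 31.7 = 0.02187 hr⁻¹
C(t) = Css (1 − e^(−kt)) = 107.5 × (1 − e^(−2.016)) = 107.5 × 0.8668 ≈ 93.2 µg/mL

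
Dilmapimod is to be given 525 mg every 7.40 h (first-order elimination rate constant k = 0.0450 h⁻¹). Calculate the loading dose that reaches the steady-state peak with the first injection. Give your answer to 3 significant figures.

1850 mg

Accumulation ratio R = 1 / (1 − e^(−kτ)) = 1 / (1 − e^(−0.04500×7.40)) = 1 / (1 − 0.7168) = 3.531
Loading dose = maintenance dose × R = 525 × 3.531 ≈ 1850 mg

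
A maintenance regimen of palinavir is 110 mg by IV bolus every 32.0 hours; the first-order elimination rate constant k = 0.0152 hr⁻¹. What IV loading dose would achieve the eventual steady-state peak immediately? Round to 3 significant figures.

Accumulation ratio R = 1 / (1 − e^(−kτ)) = 1 / (1 − e^(−0.01520×32.0)) = 1 / (1 − 0.6148) = 2.596
Loading dose = maintenance dose × R = 110 × 2.596 ≈ 286 mg

286 mg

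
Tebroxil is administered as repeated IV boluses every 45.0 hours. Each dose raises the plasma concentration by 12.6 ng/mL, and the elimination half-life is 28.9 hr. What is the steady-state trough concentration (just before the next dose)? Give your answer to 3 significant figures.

6.49 ng/mL

k = ln 2 / 28.9 = 0.02398 hr⁻¹
Fraction remaining after one interval: e^(−kτ) = e^(−0.02398 × 45.0) = 0.3398
R = 1 / (1 − 0.3398) = 1.515
Css,max = 12.6 × 1.515 = 19.09 ng/mL
Css,min = Css,max × e^(−kτ) = 19.09 × 0.3398 ≈ 6.49 ng/mL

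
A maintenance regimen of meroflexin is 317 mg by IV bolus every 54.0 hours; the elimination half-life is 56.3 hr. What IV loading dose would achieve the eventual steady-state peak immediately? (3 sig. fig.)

653 mg

k = ln 2 / 56.3 = 0.01231 hr⁻¹
Accumulation ratio R = 1 / (1 − e^(−kτ)) = 1 / (1 − e^(−0.01231×54.0)) = 1 / (1 − 0.5144) = 2.059
Loading dose = maintenance dose × R = 317 × 2.059 ≈ 653 mg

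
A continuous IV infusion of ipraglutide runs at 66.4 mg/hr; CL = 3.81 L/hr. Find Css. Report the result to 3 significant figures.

Css = infusion rate / CL = 66.4 / 3.81 ≈ 17.4 µg/mL

17.4 µg/mL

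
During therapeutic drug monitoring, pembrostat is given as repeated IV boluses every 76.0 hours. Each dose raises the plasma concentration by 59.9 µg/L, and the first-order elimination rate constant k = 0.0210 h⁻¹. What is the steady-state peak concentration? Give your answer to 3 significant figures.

75.1 µg/L

Fraction remaining after one interval: e^(−kτ) = e^(−0.02100 × 76.0) = 0.2027
R = 1 / (1 − 0.2027) = 1.254
Css,max = 59.9 × 1.254 ≈ 75.1 µg/L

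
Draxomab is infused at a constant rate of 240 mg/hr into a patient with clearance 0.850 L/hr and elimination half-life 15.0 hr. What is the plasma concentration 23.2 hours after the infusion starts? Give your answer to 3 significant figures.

186 mg/L

Css = rate / CL = 240 / 0.850 = 282.4 mg/L
k = ln 2 / 15.0 = 0.04621 hr⁻¹
C(t) = Css (1 − e^(−kt)) = 282.4 × (1 − e^(−1.072)) = 282.4 × 0.6577 ≈ 186 mg/L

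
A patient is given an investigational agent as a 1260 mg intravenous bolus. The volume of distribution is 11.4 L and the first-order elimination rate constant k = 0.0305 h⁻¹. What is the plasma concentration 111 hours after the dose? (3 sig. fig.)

3.74 µg/mL

C₀ = dose / V = 1260 / 11.4 = 110.5 µg/mL
C(t) = C₀ e^(−kt) = 110.5 × e^(−0.03050 × 111) = 110.5 × e^(−3.385) = 110.5 × 0.03386 ≈ 3.74 µg/mL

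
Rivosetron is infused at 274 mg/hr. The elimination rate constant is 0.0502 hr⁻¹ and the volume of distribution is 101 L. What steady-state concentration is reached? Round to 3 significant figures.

CL = k · V = 0.0502 × 101 = 5.070 L/hr
Css = rate / CL = 274 / 5.070 ≈ 54.0 µg/mL

54.0 µg/mL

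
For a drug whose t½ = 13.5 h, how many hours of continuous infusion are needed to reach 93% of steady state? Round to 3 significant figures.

51.8 hours

k = ln 2 / 13.5 = 0.05134 h⁻¹
f = 1 − e^(−kt)  ⇒  t = −ln(1 − f) / k
t = −ln(1 − 0.93) / 0.05134 = 2.659 / 0.05134 ≈ 51.8 hours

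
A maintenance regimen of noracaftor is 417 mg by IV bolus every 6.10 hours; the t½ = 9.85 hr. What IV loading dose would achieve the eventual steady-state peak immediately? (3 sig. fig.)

k = ln 2 / 9.85 = 0.07037 hr⁻¹
Accumulation ratio R = 1 / (1 − e^(−kτ)) = 1 / (1 − e^(−0.07037×6.10)) = 1 / (1 − 0.6510) = 2.865
Loading dose = maintenance dose × R = 417 × 2.865 ≈ 1190 mg

1190 mg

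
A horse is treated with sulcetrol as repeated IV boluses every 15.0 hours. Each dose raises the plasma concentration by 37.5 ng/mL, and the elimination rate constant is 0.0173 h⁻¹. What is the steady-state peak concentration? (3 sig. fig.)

Fraction remaining after one interval: e^(−kτ) = e^(−0.01730 × 15.0) = 0.7714
R = 1 / (1 − 0.7714) = 4.375
Css,max = 37.5 × 4.375 ≈ 164 ng/mL

164 ng/mL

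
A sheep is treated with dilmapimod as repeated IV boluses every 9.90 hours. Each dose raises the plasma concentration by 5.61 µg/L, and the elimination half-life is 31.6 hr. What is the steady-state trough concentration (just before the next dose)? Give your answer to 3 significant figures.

k = ln 2 / 31.6 = 0.02194 hr⁻¹
Fraction remaining after one interval: e^(−kτ) = e^(−0.02194 × 9.90) = 0.8048
R = 1 / (1 − 0.8048) = 5.123
Css,max = 5.61 × 5.123 = 28.74 µg/L
Css,min = Css,max × e^(−kτ) = 28.74 × 0.8048 ≈ 23.1 µg/L

23.1 µg/L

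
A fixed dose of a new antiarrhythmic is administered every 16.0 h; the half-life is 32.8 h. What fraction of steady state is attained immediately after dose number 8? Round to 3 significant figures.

0.933

k = ln 2 / 32.8 = 0.02113 h⁻¹
f_n = 1 − e^(−nkτ) = 1 − e^(−8 × 0.02113 × 16.0) = 1 − e^(−2.705) = 1 − 0.06687 ≈ 0.933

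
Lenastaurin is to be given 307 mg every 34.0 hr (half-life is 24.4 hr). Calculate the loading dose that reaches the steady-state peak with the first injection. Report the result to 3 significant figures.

k = ln 2 / 24.4 = 0.02841 hr⁻¹
Accumulation ratio R = 1 / (1 − e^(−kτ)) = 1 / (1 − e^(−0.02841×34.0)) = 1 / (1 − 0.3807) = 1.615
Loading dose = maintenance dose × R = 307 × 1.615 ≈ 496 mg

496 mg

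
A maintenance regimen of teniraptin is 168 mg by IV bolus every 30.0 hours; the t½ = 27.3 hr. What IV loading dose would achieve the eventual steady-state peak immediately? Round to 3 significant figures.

k = ln 2 / 27.3 = 0.02539 hr⁻¹
Accumulation ratio R = 1 / (1 − e^(−kτ)) = 1 / (1 − e^(−0.02539×30.0)) = 1 / (1 − 0.4669) = 1.876
Loading dose = maintenance dose × R = 168 × 1.876 ≈ 315 mg

315 mg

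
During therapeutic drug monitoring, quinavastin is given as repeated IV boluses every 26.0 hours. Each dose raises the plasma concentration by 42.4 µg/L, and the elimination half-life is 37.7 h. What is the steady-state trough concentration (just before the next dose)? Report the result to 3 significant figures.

69.2 µg/L

k = ln 2 / 37.7 = 0.01839 h⁻¹
Fraction remaining after one interval: e^(−kτ) = e^(−0.01839 × 26.0) = 0.6200
R = 1 / (1 − 0.6200) = 2.632
Css,max = 42.4 × 2.632 = 111.6 µg/L
Css,min = Css,max × e^(−kτ) = 111.6 × 0.6200 ≈ 69.2 µg/L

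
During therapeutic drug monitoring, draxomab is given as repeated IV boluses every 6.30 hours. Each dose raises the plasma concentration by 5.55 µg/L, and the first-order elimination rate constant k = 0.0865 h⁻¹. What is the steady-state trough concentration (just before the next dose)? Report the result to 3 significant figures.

Fraction remaining after one interval: e^(−kτ) = e^(−0.08650 × 6.30) = 0.5799
R = 1 / (1 − 0.5799) = 2.380
Css,max = 5.55 × 2.380 = 13.21 µg/L
Css,min = Css,max × e^(−kτ) = 13.21 × 0.5799 ≈ 7.66 µg/L

7.66 µg/L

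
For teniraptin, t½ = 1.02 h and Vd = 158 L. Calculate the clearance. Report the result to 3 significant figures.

k = ln 2 / t½ = ln 2 / 1.02 = 0.6796 h⁻¹
CL = k · V = 0.6796 × 158 ≈ 107 L/h

107 L/h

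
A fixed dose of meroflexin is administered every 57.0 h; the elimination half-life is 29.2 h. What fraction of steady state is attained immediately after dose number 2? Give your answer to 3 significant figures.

k = ln 2 / 29.2 = 0.02374 h⁻¹
f_n = 1 − e^(−nkτ) = 1 − e^(−2 × 0.02374 × 57.0) = 1 − e^(−2.706) = 1 − 0.06680 ≈ 0.933

0.933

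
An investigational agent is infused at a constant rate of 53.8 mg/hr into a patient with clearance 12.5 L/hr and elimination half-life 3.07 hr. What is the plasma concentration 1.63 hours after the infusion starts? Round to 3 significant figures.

Css = rate / CL = 53.8 / 12.5 = 4.304 mg/L
k = ln 2 / 3.07 = 0.2258 hr⁻¹
C(t) = Css (1 − e^(−kt)) = 4.304 × (1 − e^(−0.3680)) = 4.304 × 0.3079 ≈ 1.33 mg/L

1.33 mg/L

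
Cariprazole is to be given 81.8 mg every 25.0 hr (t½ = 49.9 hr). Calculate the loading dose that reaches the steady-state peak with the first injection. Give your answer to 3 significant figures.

k = ln 2 / 49.9 = 0.01389 hr⁻¹
Accumulation ratio R = 1 / (1 − e^(−kτ)) = 1 / (1 − e^(−0.01389×25.0)) = 1 / (1 − 0.7066) = 3.409
Loading dose = maintenance dose × R = 81.8 × 3.409 ≈ 279 mg

279 mg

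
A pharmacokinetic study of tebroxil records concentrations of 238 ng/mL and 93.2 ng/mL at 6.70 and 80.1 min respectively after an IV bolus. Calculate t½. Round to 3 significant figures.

54.3 minutes

k = ln(C₁/C₂) / (t₂ − t₁) = ln(238/93.2) / (80.1 − 6.70)
  = 0.9375 / 73.40 = 0.01277 min⁻¹
t½ = ln 2 / k = ln 2 / 0.01277 ≈ 54.3 minutes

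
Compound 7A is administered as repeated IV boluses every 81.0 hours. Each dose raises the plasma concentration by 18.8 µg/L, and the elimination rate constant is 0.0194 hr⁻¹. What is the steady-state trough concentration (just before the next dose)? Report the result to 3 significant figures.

Fraction remaining after one interval: e^(−kτ) = e^(−0.01940 × 81.0) = 0.2078
R = 1 / (1 − 0.2078) = 1.262
Css,max = 18.8 × 1.262 = 23.73 µg/L
Css,min = Css,max × e^(−kτ) = 23.73 × 0.2078 ≈ 4.93 µg/L

4.93 µg/L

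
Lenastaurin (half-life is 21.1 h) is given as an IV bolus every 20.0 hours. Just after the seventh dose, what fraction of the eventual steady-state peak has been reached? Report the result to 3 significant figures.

k = ln 2 / 21.1 = 0.03285 h⁻¹
f_n = 1 − e^(−nkτ) = 1 − e^(−7 × 0.03285 × 20.0) = 1 − e^(−4.599) = 1 − 0.01006 ≈ 0.990

0.990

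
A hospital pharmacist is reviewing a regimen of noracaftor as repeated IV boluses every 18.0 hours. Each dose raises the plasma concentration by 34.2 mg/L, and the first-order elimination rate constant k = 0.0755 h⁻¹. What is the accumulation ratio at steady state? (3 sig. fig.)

1.35

Fraction remaining after one interval: e^(−kτ) = e^(−0.07550 × 18.0) = 0.2569
R = 1 / (1 − 0.2569) = 1 / 0.7431 ≈ 1.35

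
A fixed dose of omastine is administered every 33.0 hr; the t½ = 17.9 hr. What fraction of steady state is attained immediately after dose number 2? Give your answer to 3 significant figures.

0.922

k = ln 2 / 17.9 = 0.03872 hr⁻¹
f_n = 1 − e^(−nkτ) = 1 − e^(−2 × 0.03872 × 33.0) = 1 − e^(−2.556) = 1 − 0.07763 ≈ 0.922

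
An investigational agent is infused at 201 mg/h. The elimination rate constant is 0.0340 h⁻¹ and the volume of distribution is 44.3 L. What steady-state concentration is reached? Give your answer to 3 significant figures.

CL = k · V = 0.0340 × 44.3 = 1.506 L/h
Css = rate / CL = 201 / 1.506 ≈ 133 mg/L

133 mg/L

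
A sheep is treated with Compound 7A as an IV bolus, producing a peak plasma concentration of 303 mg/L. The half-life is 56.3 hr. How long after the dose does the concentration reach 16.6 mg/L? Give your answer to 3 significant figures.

k = ln 2 / 56.3 = 0.01231 hr⁻¹
C(t) = C₀ e^(−kt)  ⇒  t = ln(C₀/C) / k
t = ln(303/16.6) / 0.01231 = 2.904 / 0.01231 ≈ 236 hours

236 hours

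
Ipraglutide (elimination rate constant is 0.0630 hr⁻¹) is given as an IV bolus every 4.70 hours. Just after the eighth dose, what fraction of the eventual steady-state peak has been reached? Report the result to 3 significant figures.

0.906

f_n = 1 − e^(−nkτ) = 1 − e^(−8 × 0.06300 × 4.70) = 1 − e^(−2.369) = 1 − 0.09359 ≈ 0.906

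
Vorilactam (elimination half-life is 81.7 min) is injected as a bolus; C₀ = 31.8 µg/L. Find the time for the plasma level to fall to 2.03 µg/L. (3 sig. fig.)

k = ln 2 / 81.7 = 0.008484 min⁻¹
C(t) = C₀ e^(−kt)  ⇒  t = ln(C₀/C) / k
t = ln(31.8/2.03) / 0.008484 = 2.751 / 0.008484 ≈ 324 minutes

324 minutes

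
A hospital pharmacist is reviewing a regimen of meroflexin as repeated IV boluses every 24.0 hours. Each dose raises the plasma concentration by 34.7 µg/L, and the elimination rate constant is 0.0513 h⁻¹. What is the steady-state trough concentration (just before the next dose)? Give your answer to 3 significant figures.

14.3 µg/L

Fraction remaining after one interval: e^(−kτ) = e^(−0.05130 × 24.0) = 0.2919
R = 1 / (1 − 0.2919) = 1.412
Css,max = 34.7 × 1.412 = 49.01 µg/L
Css,min = Css,max × e^(−kτ) = 49.01 × 0.2919 ≈ 14.3 µg/L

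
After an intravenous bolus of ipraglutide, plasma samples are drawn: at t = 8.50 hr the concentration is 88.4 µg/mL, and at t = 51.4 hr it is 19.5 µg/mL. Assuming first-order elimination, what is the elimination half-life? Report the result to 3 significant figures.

k = ln(C₁/C₂) / (t₂ − t₁) = ln(88.4/19.5) / (51.4 − 8.50)
  = 1.511 / 42.90 = 0.03523 hr⁻¹
t½ = ln 2 / k = ln 2 / 0.03523 ≈ 19.7 hours

19.7 hours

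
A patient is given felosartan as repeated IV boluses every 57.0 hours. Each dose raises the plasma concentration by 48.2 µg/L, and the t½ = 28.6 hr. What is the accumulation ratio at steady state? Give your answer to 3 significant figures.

k = ln 2 / 28.6 = 0.02424 hr⁻¹
Fraction remaining after one interval: e^(−kτ) = e^(−0.02424 × 57.0) = 0.2512
R = 1 / (1 − 0.2512) = 1 / 0.7488 ≈ 1.34

1.34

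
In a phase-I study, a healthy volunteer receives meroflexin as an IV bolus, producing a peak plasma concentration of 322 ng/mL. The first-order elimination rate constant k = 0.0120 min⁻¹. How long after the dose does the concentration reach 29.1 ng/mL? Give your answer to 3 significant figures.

C(t) = C₀ e^(−kt)  ⇒  t = ln(C₀/C) / k
t = ln(322/29.1) / 0.01200 = 2.404 / 0.01200 ≈ 200 minutes

200 minutes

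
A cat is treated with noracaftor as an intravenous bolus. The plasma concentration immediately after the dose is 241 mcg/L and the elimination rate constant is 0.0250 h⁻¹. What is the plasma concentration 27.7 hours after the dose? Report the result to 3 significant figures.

121 mcg/L

C(t) = C₀ e^(−kt) = 241 × e^(−0.02500 × 27.7) = 241 × e^(−0.6925) = 241 × 0.5003 ≈ 121 mcg/L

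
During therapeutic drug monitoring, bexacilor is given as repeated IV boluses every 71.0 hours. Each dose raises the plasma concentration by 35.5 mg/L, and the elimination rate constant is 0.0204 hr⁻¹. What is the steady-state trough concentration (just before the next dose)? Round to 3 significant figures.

Fraction remaining after one interval: e^(−kτ) = e^(−0.02040 × 71.0) = 0.2349
R = 1 / (1 − 0.2349) = 1.307
Css,max = 35.5 × 1.307 = 46.40 mg/L
Css,min = Css,max × e^(−kτ) = 46.40 × 0.2349 ≈ 10.9 mg/L

10.9 mg/L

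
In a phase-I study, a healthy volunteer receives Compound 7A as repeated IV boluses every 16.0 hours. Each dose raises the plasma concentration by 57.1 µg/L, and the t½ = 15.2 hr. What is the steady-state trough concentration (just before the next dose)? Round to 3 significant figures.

53.2 µg/L

k = ln 2 / 15.2 = 0.04560 hr⁻¹
Fraction remaining after one interval: e^(−kτ) = e^(−0.04560 × 16.0) = 0.4821
R = 1 / (1 − 0.4821) = 1.931
Css,max = 57.1 × 1.931 = 110.3 µg/L
Css,min = Css,max × e^(−kτ) = 110.3 × 0.4821 ≈ 53.2 µg/L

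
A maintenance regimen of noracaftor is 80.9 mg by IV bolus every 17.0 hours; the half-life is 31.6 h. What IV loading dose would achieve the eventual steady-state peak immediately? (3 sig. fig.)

260 mg

k = ln 2 / 31.6 = 0.02194 h⁻¹
Accumulation ratio R = 1 / (1 − e^(−kτ)) = 1 / (1 − e^(−0.02194×17.0)) = 1 / (1 − 0.6887) = 3.213
Loading dose = maintenance dose × R = 80.9 × 3.213 ≈ 260 mg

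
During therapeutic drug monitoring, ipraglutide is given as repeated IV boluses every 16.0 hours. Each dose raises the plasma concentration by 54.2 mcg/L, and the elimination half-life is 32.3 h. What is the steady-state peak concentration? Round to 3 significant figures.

187 mcg/L

k = ln 2 / 32.3 = 0.02146 h⁻¹
Fraction remaining after one interval: e^(−kτ) = e^(−0.02146 × 16.0) = 0.7094
R = 1 / (1 − 0.7094) = 3.441
Css,max = 54.2 × 3.441 ≈ 187 mcg/L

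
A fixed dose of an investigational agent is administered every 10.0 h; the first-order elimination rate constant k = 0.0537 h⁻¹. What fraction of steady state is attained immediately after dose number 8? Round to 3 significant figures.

0.986

f_n = 1 − e^(−nkτ) = 1 − e^(−8 × 0.05370 × 10.0) = 1 − e^(−4.296) = 1 − 0.01362 ≈ 0.986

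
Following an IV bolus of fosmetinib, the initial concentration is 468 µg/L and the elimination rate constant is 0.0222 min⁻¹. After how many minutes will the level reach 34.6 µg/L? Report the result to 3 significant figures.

C(t) = C₀ e^(−kt)  ⇒  t = ln(C₀/C) / k
t = ln(468/34.6) / 0.02220 = 2.605 / 0.02220 ≈ 117 minutes

117 minutes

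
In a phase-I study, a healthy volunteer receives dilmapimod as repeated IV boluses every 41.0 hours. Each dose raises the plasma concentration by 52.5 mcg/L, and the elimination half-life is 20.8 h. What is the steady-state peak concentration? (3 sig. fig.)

70.5 mcg/L

k = ln 2 / 20.8 = 0.03332 h⁻¹
Fraction remaining after one interval: e^(−kτ) = e^(−0.03332 × 41.0) = 0.2550
R = 1 / (1 − 0.2550) = 1.342
Css,max = 52.5 × 1.342 ≈ 70.5 mcg/L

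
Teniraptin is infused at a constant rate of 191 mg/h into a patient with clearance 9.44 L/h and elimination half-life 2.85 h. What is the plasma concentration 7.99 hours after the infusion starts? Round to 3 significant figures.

17.3 µg/mL

Css = rate / CL = 191 / 9.44 = 20.23 µg/mL
k = ln 2 / 2.85 = 0.2432 h⁻¹
C(t) = Css (1 − e^(−kt)) = 20.23 × (1 − e^(−1.943)) = 20.23 × 0.8568 ≈ 17.3 µg/mL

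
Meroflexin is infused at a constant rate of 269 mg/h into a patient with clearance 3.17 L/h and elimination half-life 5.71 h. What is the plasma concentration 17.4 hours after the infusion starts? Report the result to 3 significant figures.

74.6 µg/mL

Css = rate / CL = 269 / 3.17 = 84.86 µg/mL
k = ln 2 / 5.71 = 0.1214 h⁻¹
C(t) = Css (1 − e^(−kt)) = 84.86 × (1 − e^(−2.112)) = 84.86 × 0.8790 ≈ 74.6 µg/mL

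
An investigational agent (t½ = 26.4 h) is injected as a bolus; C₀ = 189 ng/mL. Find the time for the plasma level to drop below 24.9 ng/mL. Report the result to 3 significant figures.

k = ln 2 / 26.4 = 0.02626 h⁻¹
C(t) = C₀ e^(−kt)  ⇒  t = ln(C₀/C) / k
t = ln(189/24.9) / 0.02626 = 2.027 / 0.02626 ≈ 77.2 hours

77.2 hours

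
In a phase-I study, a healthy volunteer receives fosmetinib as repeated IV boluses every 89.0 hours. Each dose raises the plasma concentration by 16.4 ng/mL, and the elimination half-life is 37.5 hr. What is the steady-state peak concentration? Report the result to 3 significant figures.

20.3 ng/mL

k = ln 2 / 37.5 = 0.01848 hr⁻¹
Fraction remaining after one interval: e^(−kτ) = e^(−0.01848 × 89.0) = 0.1930
R = 1 / (1 − 0.1930) = 1.239
Css,max = 16.4 × 1.239 ≈ 20.3 ng/mL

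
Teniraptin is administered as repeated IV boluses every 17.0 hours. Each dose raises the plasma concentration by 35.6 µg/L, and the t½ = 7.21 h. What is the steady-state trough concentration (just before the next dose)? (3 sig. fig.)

k = ln 2 / 7.21 = 0.09614 h⁻¹
Fraction remaining after one interval: e^(−kτ) = e^(−0.09614 × 17.0) = 0.1951
R = 1 / (1 − 0.1951) = 1.242
Css,max = 35.6 × 1.242 = 44.23 µg/L
Css,min = Css,max × e^(−kτ) = 44.23 × 0.1951 ≈ 8.63 µg/L

8.63 µg/L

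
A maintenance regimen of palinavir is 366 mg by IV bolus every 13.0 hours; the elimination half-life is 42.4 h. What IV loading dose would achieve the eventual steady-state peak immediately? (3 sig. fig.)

k = ln 2 / 42.4 = 0.01635 h⁻¹
Accumulation ratio R = 1 / (1 − e^(−kτ)) = 1 / (1 − e^(−0.01635×13.0)) = 1 / (1 − 0.8085) = 5.223
Loading dose = maintenance dose × R = 366 × 5.223 ≈ 1910 mg

1910 mg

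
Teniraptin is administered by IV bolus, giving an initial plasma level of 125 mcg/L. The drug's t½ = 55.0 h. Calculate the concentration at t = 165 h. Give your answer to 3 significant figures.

15.6 mcg/L

k = ln 2 / 55.0 = 0.01260 h⁻¹
C(t) = C₀ e^(−kt) = 125 × e^(−0.01260 × 165) = 125 × e^(−2.079) = 125 × 0.1250 ≈ 15.6 mcg/L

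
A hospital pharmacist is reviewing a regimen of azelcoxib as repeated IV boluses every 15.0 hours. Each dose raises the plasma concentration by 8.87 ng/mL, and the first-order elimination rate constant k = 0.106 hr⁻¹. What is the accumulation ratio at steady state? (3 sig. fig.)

1.26

Fraction remaining after one interval: e^(−kτ) = e^(−0.1060 × 15.0) = 0.2039
R = 1 / (1 − 0.2039) = 1 / 0.7961 ≈ 1.26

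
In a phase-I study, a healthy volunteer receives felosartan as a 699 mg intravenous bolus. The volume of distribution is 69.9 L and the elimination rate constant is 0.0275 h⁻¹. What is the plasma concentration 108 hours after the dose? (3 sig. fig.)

C₀ = dose / V = 699 / 69.9 = 10.00 mg/L
C(t) = C₀ e^(−kt) = 10.00 × e^(−0.02750 × 108) = 10.00 × e^(−2.970) = 10.00 × 0.05130 ≈ 0.513 mg/L

0.513 mg/L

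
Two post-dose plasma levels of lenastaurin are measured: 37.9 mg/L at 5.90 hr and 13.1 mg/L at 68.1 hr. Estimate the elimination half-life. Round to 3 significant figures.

k = ln(C₁/C₂) / (t₂ − t₁) = ln(37.9/13.1) / (68.1 − 5.90)
  = 1.062 / 62.20 = 0.01708 hr⁻¹
t½ = ln 2 / k = ln 2 / 0.01708 ≈ 40.6 hours

40.6 hours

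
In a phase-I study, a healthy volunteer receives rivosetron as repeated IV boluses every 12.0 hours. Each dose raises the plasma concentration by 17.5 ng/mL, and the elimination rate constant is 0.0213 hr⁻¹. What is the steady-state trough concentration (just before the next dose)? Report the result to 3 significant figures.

Fraction remaining after one interval: e^(−kτ) = e^(−0.02130 × 12.0) = 0.7745
R = 1 / (1 − 0.7745) = 4.434
Css,max = 17.5 × 4.434 = 77.59 ng/mL
Css,min = Css,max × e^(−kτ) = 77.59 × 0.7745 ≈ 60.1 ng/mL

60.1 ng/mL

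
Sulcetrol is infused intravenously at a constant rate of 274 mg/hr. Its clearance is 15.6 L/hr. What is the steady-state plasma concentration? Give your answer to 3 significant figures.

Css = infusion rate / CL = 274 / 15.6 ≈ 17.6 µg/mL

17.6 µg/mL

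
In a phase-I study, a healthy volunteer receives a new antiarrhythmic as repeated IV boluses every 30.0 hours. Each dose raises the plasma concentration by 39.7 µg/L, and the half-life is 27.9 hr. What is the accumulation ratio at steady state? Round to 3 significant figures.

1.90

k = ln 2 / 27.9 = 0.02484 hr⁻¹
Fraction remaining after one interval: e^(−kτ) = e^(−0.02484 × 30.0) = 0.4746
R = 1 / (1 − 0.4746) = 1 / 0.5254 ≈ 1.90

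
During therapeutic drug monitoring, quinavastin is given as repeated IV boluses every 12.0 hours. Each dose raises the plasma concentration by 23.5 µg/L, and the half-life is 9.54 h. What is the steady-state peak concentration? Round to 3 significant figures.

k = ln 2 / 9.54 = 0.07266 h⁻¹
Fraction remaining after one interval: e^(−kτ) = e^(−0.07266 × 12.0) = 0.4182
R = 1 / (1 − 0.4182) = 1.719
Css,max = 23.5 × 1.719 ≈ 40.4 µg/L

40.4 µg/L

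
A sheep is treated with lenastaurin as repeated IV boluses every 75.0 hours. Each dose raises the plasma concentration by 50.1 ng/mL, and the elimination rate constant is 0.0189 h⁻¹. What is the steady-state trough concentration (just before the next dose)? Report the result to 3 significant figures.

16.0 ng/mL

Fraction remaining after one interval: e^(−kτ) = e^(−0.01890 × 75.0) = 0.2423
R = 1 / (1 − 0.2423) = 1.320
Css,max = 50.1 × 1.320 = 66.12 ng/mL
Css,min = Css,max × e^(−kτ) = 66.12 × 0.2423 ≈ 16.0 ng/mL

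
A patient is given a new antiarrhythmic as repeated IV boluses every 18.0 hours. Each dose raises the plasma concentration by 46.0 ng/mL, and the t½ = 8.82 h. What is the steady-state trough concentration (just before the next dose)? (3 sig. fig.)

14.8 ng/mL

k = ln 2 / 8.82 = 0.07859 h⁻¹
Fraction remaining after one interval: e^(−kτ) = e^(−0.07859 × 18.0) = 0.2430
R = 1 / (1 − 0.2430) = 1.321
Css,max = 46.0 × 1.321 = 60.77 ng/mL
Css,min = Css,max × e^(−kτ) = 60.77 × 0.2430 ≈ 14.8 ng/mL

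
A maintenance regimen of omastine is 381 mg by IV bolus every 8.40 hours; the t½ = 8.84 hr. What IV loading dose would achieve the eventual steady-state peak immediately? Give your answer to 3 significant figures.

k = ln 2 / 8.84 = 0.07841 hr⁻¹
Accumulation ratio R = 1 / (1 − e^(−kτ)) = 1 / (1 − e^(−0.07841×8.40)) = 1 / (1 − 0.5176) = 2.073
Loading dose = maintenance dose × R = 381 × 2.073 ≈ 790 mg

790 mg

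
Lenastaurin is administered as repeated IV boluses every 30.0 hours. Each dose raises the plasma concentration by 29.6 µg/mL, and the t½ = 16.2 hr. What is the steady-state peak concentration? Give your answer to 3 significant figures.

k = ln 2 / 16.2 = 0.04279 hr⁻¹
Fraction remaining after one interval: e^(−kτ) = e^(−0.04279 × 30.0) = 0.2770
R = 1 / (1 − 0.2770) = 1.383
Css,max = 29.6 × 1.383 ≈ 40.9 µg/mL

40.9 µg/mL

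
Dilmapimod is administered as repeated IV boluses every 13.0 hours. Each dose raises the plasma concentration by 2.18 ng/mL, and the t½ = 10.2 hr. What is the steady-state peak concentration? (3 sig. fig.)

3.72 ng/mL

k = ln 2 / 10.2 = 0.06796 hr⁻¹
Fraction remaining after one interval: e^(−kτ) = e^(−0.06796 × 13.0) = 0.4134
R = 1 / (1 − 0.4134) = 1.705
Css,max = 2.18 × 1.705 ≈ 3.72 ng/mL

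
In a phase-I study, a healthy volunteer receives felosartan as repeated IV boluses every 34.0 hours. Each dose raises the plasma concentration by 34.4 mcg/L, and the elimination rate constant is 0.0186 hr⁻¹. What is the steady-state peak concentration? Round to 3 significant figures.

Fraction remaining after one interval: e^(−kτ) = e^(−0.01860 × 34.0) = 0.5313
R = 1 / (1 − 0.5313) = 2.134
Css,max = 34.4 × 2.134 ≈ 73.4 mcg/L

73.4 mcg/L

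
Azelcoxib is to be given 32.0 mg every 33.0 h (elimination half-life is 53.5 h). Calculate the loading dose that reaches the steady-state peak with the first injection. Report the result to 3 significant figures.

k = ln 2 / 53.5 = 0.01296 h⁻¹
Accumulation ratio R = 1 / (1 − e^(−kτ)) = 1 / (1 − e^(−0.01296×33.0)) = 1 / (1 − 0.6521) = 2.874
Loading dose = maintenance dose × R = 32.0 × 2.874 ≈ 92.0 mg

92.0 mg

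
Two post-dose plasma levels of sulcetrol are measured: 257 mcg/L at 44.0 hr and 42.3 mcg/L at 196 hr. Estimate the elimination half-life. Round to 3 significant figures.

58.4 hours

k = ln(C₁/C₂) / (t₂ − t₁) = ln(257/42.3) / (196 − 44.0)
  = 1.804 / 152.0 = 0.01187 hr⁻¹
t½ = ln 2 / k = ln 2 / 0.01187 ≈ 58.4 hours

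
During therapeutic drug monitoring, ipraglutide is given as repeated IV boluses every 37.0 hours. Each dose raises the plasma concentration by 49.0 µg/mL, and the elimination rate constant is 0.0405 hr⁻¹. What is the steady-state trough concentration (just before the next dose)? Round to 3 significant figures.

14.1 µg/mL

Fraction remaining after one interval: e^(−kτ) = e^(−0.04050 × 37.0) = 0.2235
R = 1 / (1 − 0.2235) = 1.288
Css,max = 49.0 × 1.288 = 63.10 µg/mL
Css,min = Css,max × e^(−kτ) = 63.10 × 0.2235 ≈ 14.1 µg/mL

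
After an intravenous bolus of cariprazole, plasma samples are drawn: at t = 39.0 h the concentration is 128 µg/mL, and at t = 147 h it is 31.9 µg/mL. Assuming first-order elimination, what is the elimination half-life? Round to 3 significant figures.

53.9 hours

k = ln(C₁/C₂) / (t₂ − t₁) = ln(128/31.9) / (147 − 39.0)
  = 1.389 / 108.0 = 0.01287 h⁻¹
t½ = ln 2 / k = ln 2 / 0.01287 ≈ 53.9 hours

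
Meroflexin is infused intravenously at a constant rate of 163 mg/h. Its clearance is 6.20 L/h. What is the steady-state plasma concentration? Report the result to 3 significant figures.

Css = infusion rate / CL = 163 / 6.20 ≈ 26.3 µg/mL

26.3 µg/mL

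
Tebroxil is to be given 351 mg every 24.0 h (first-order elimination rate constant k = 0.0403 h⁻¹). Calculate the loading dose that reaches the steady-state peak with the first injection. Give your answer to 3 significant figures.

Accumulation ratio R = 1 / (1 − e^(−kτ)) = 1 / (1 − e^(−0.04030×24.0)) = 1 / (1 − 0.3801) = 1.613
Loading dose = maintenance dose × R = 351 × 1.613 ≈ 566 mg

566 mg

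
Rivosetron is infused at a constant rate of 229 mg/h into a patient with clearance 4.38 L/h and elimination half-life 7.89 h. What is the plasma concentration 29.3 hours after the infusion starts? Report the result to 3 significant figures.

48.3 µg/mL

Css = rate / CL = 229 / 4.38 = 52.28 µg/mL
k = ln 2 / 7.89 = 0.08785 h⁻¹
C(t) = Css (1 − e^(−kt)) = 52.28 × (1 − e^(−2.574)) = 52.28 × 0.9238 ≈ 48.3 µg/mL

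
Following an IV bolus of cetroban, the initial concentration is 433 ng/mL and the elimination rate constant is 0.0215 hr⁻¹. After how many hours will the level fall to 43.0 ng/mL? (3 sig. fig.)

C(t) = C₀ e^(−kt)  ⇒  t = ln(C₀/C) / k
t = ln(433/43.0) / 0.02150 = 2.310 / 0.02150 ≈ 107 hours

107 hours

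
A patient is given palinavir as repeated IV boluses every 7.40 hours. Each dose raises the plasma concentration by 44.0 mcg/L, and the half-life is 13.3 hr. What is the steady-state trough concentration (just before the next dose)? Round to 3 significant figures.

k = ln 2 / 13.3 = 0.05212 hr⁻¹
Fraction remaining after one interval: e^(−kτ) = e^(−0.05212 × 7.40) = 0.6800
R = 1 / (1 − 0.6800) = 3.125
Css,max = 44.0 × 3.125 = 137.5 mcg/L
Css,min = Css,max × e^(−kτ) = 137.5 × 0.6800 ≈ 93.5 mcg/L

93.5 mcg/L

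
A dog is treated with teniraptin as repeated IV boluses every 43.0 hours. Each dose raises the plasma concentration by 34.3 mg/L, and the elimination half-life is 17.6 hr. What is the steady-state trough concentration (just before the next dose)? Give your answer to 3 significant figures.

k = ln 2 / 17.6 = 0.03938 hr⁻¹
Fraction remaining after one interval: e^(−kτ) = e^(−0.03938 × 43.0) = 0.1839
R = 1 / (1 − 0.1839) = 1.225
Css,max = 34.3 × 1.225 = 42.03 mg/L
Css,min = Css,max × e^(−kτ) = 42.03 × 0.1839 ≈ 7.73 mg/L

7.73 mg/L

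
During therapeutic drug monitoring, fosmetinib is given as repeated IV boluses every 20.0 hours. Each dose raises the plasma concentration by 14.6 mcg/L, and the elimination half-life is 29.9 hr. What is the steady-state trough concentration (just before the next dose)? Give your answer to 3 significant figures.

24.8 mcg/L

k = ln 2 / 29.9 = 0.02318 hr⁻¹
Fraction remaining after one interval: e^(−kτ) = e^(−0.02318 × 20.0) = 0.6290
R = 1 / (1 − 0.6290) = 2.695
Css,max = 14.6 × 2.695 = 39.35 mcg/L
Css,min = Css,max × e^(−kτ) = 39.35 × 0.6290 ≈ 24.8 mcg/L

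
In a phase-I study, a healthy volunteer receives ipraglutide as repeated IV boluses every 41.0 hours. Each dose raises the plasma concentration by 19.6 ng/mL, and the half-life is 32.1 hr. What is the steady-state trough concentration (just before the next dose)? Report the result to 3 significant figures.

13.8 ng/mL

k = ln 2 / 32.1 = 0.02159 hr⁻¹
Fraction remaining after one interval: e^(−kτ) = e^(−0.02159 × 41.0) = 0.4126
R = 1 / (1 − 0.4126) = 1.702
Css,max = 19.6 × 1.702 = 33.37 ng/mL
Css,min = Css,max × e^(−kτ) = 33.37 × 0.4126 ≈ 13.8 ng/mL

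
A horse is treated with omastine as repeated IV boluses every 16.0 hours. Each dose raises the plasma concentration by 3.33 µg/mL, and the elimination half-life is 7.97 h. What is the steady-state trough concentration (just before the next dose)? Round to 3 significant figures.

1.10 µg/mL

k = ln 2 / 7.97 = 0.08697 h⁻¹
Fraction remaining after one interval: e^(−kτ) = e^(−0.08697 × 16.0) = 0.2487
R = 1 / (1 − 0.2487) = 1.331
Css,max = 3.33 × 1.331 = 4.432 µg/mL
Css,min = Css,max × e^(−kτ) = 4.432 × 0.2487 ≈ 1.10 µg/mL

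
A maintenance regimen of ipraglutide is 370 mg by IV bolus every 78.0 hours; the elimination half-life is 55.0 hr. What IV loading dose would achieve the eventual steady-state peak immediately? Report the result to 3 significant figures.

k = ln 2 / 55.0 = 0.01260 hr⁻¹
Accumulation ratio R = 1 / (1 − e^(−kτ)) = 1 / (1 − e^(−0.01260×78.0)) = 1 / (1 − 0.3742) = 1.598
Loading dose = maintenance dose × R = 370 × 1.598 ≈ 591 mg

591 mg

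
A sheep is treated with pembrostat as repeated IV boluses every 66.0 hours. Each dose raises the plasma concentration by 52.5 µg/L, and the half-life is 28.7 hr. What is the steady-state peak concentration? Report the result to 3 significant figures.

k = ln 2 / 28.7 = 0.02415 hr⁻¹
Fraction remaining after one interval: e^(−kτ) = e^(−0.02415 × 66.0) = 0.2031
R = 1 / (1 − 0.2031) = 1.255
Css,max = 52.5 × 1.255 ≈ 65.9 µg/L

65.9 µg/L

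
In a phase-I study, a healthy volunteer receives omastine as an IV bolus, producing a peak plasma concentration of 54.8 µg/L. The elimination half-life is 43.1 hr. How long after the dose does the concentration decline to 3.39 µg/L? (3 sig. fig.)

k = ln 2 / 43.1 = 0.01608 hr⁻¹
C(t) = C₀ e^(−kt)  ⇒  t = ln(C₀/C) / k
t = ln(54.8/3.39) / 0.01608 = 2.783 / 0.01608 ≈ 173 hours

173 hours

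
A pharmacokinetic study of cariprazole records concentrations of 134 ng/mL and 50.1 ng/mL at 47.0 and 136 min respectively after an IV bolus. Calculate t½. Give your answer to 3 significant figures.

k = ln(C₁/C₂) / (t₂ − t₁) = ln(134/50.1) / (136 − 47.0)
  = 0.9838 / 89.00 = 0.01105 min⁻¹
t½ = ln 2 / k = ln 2 / 0.01105 ≈ 62.7 minutes

62.7 minutes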